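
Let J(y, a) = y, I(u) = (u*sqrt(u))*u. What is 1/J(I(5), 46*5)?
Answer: sqrt(5)/125 ≈ 0.017889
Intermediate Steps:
I(u) = u**(5/2) (I(u) = u**(3/2)*u = u**(5/2))
1/J(I(5), 46*5) = 1/(5**(5/2)) = 1/(25*sqrt(5)) = sqrt(5)/125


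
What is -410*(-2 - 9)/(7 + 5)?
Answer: 2255/6 ≈ 375.83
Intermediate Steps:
-410*(-2 - 9)/(7 + 5) = -(-4510)/12 = -410*(-11/12) = 2255/6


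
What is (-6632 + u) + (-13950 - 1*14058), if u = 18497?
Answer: -16143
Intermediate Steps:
(-6632 + u) + (-13950 - 1*14058) = (-6632 + 18497) + (-13950 - 1*14058) = 11865 + (-13950 - 14058) = 11865 - 28008 = -16143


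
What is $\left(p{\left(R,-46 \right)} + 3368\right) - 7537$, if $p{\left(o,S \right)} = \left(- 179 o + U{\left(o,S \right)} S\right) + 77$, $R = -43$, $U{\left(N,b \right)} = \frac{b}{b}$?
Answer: $3559$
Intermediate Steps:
$U{\left(N,b \right)} = 1$
$p{\left(o,S \right)} = 77 + S - 179 o$ ($p{\left(o,S \right)} = \left(- 179 o + 1 S\right) + 77 = \left(- 179 o + S\right) + 77 = \left(S - 179 o\right) + 77 = 77 + S - 179 o$)
$\left(p{\left(R,-46 \right)} + 3368\right) - 7537 = \left(\left(77 - 46 - -7697\right) + 3368\right) - 7537 = \left(\left(77 - 46 + 7697\right) + 3368\right) - 7537 = \left(7728 + 3368\right) - 7537 = 11096 - 7537 = 3559$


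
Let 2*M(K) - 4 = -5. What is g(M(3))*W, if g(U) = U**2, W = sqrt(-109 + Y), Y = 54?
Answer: I*sqrt(55)/4 ≈ 1.854*I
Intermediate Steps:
M(K) = -1/2 (M(K) = 2 + (1/2)*(-5) = 2 - 5/2 = -1/2)
W = I*sqrt(55) (W = sqrt(-109 + 54) = sqrt(-55) = I*sqrt(55) ≈ 7.4162*I)
g(M(3))*W = (-1/2)**2*(I*sqrt(55)) = (I*sqrt(55))/4 = I*sqrt(55)/4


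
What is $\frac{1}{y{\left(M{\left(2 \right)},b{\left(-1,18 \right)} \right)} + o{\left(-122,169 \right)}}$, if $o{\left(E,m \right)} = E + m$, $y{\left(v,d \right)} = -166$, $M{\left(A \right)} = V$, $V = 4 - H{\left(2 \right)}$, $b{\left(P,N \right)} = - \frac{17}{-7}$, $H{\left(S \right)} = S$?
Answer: $- \frac{1}{119} \approx -0.0084034$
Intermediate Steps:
$b{\left(P,N \right)} = \frac{17}{7}$ ($b{\left(P,N \right)} = \left(-17\right) \left(- \frac{1}{7}\right) = \frac{17}{7}$)
$V = 2$ ($V = 4 - 2 = 2$)
$M{\left(A \right)} = 2$
$\frac{1}{y{\left(M{\left(2 \right)},b{\left(-1,18 \right)} \right)} + o{\left(-122,169 \right)}} = \frac{1}{-166 + \left(-122 + 169\right)} = \frac{1}{-166 + 47} = \frac{1}{-119} = - \frac{1}{119}$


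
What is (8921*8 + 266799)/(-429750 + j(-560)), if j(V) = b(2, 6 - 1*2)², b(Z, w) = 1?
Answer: -338167/429749 ≈ -0.78689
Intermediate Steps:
j(V) = 1 (j(V) = 1² = 1)
(8921*8 + 266799)/(-429750 + j(-560)) = (8921*8 + 266799)/(-429750 + 1) = (71368 + 266799)/(-429749) = 338167*(-1/429749) = -338167/429749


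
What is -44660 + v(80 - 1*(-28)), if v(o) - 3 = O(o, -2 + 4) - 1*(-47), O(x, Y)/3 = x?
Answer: -44286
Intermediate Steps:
O(x, Y) = 3*x
v(o) = 50 + 3*o (v(o) = 3 + (3*o - 1*(-47)) = 3 + (3*o + 47) = 3 + (47 + 3*o) = 50 + 3*o)
-44660 + v(80 - 1*(-28)) = -44660 + (50 + 3*(80 - 1*(-28))) = -44660 + (50 + 3*(80 + 28)) = -44660 + (50 + 3*108) = -44660 + (50 + 324) = -44660 + 374 = -44286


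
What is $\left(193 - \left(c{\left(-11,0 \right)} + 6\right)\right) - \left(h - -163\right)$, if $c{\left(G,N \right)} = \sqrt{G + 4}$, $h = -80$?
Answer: $104 - i \sqrt{7} \approx 104.0 - 2.6458 i$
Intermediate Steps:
$c{\left(G,N \right)} = \sqrt{4 + G}$
$\left(193 - \left(c{\left(-11,0 \right)} + 6\right)\right) - \left(h - -163\right) = \left(193 - \left(\sqrt{4 - 11} + 6\right)\right) - \left(-80 - -163\right) = \left(193 - \left(\sqrt{-7} + 6\right)\right) - \left(-80 + 163\right) = \left(193 - \left(i \sqrt{7} + 6\right)\right) - 83 = \left(193 - \left(6 + i \sqrt{7}\right)\right) - 83 = \left(187 - i \sqrt{7}\right) - 83 = 104 - i \sqrt{7}$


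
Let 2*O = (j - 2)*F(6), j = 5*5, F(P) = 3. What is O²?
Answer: 4761/4 ≈ 1190.3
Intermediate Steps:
j = 25
O = 69/2 (O = ((25 - 2)*3)/2 = (23*3)/2 = (½)*69 = 69/2 ≈ 34.500)
O² = (69/2)² = 4761/4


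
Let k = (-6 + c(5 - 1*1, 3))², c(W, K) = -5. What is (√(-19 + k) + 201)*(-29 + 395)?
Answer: 73566 + 366*√102 ≈ 77262.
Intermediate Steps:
k = 121 (k = (-6 - 5)² = (-11)² = 121)
(√(-19 + k) + 201)*(-29 + 395) = (√(-19 + 121) + 201)*(-29 + 395) = (√102 + 201)*366 = (201 + √102)*366 = 73566 + 366*√102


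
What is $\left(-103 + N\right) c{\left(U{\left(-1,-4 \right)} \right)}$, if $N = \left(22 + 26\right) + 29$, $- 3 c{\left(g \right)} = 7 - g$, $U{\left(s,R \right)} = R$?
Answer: $\frac{286}{3} \approx 95.333$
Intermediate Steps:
$c{\left(g \right)} = - \frac{7}{3} + \frac{g}{3}$ ($c{\left(g \right)} = - \frac{7 - g}{3} = - \frac{7}{3} + \frac{g}{3}$)
$N = 77$ ($N = 48 + 29 = 77$)
$\left(-103 + N\right) c{\left(U{\left(-1,-4 \right)} \right)} = \left(-103 + 77\right) \left(- \frac{7}{3} + \frac{1}{3} \left(-4\right)\right) = - 26 \left(- \frac{7}{3} - \frac{4}{3}\right) = \left(-26\right) \left(- \frac{11}{3}\right) = \frac{286}{3}$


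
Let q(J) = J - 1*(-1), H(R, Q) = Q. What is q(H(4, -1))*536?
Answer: 0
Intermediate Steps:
q(J) = 1 + J (q(J) = J + 1 = 1 + J)
q(H(4, -1))*536 = (1 - 1)*536 = 0*536 = 0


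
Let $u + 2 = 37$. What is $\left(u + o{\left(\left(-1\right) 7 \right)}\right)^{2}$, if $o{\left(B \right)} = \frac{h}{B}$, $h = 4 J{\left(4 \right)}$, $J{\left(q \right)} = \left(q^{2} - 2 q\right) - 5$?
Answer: $\frac{54289}{49} \approx 1107.9$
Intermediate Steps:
$J{\left(q \right)} = -5 + q^{2} - 2 q$
$u = 35$ ($u = -2 + 37 = 35$)
$h = 12$ ($h = 4 \left(-5 + 4^{2} - 8\right) = 4 \left(-5 + 16 - 8\right) = 4 \cdot 3 = 12$)
$o{\left(B \right)} = \frac{12}{B}$
$\left(u + o{\left(\left(-1\right) 7 \right)}\right)^{2} = \left(35 + \frac{12}{\left(-1\right) 7}\right)^{2} = \left(35 + \frac{12}{-7}\right)^{2} = \left(35 + 12 \left(- \frac{1}{7}\right)\right)^{2} = \left(35 - \frac{12}{7}\right)^{2} = \left(\frac{233}{7}\right)^{2} = \frac{54289}{49}$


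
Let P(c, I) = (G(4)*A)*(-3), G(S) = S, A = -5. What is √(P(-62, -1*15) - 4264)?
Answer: 2*I*√1051 ≈ 64.838*I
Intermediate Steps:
P(c, I) = 60 (P(c, I) = (4*(-5))*(-3) = -20*(-3) = 60)
√(P(-62, -1*15) - 4264) = √(60 - 4264) = √(-4204) = 2*I*√1051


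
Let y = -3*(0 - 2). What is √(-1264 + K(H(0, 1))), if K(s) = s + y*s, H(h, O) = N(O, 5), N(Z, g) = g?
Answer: I*√1229 ≈ 35.057*I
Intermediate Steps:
y = 6 (y = -3*(-2) = 6)
H(h, O) = 5
K(s) = 7*s (K(s) = s + 6*s = 7*s)
√(-1264 + K(H(0, 1))) = √(-1264 + 7*5) = √(-1264 + 35) = √(-1229) = I*√1229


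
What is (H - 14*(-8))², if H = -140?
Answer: 784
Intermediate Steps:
(H - 14*(-8))² = (-140 - 14*(-8))² = (-140 + 112)² = (-28)² = 784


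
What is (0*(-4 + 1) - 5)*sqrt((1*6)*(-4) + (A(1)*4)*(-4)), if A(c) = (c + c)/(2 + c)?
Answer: -10*I*sqrt(78)/3 ≈ -29.439*I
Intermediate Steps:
A(c) = 2*c/(2 + c) (A(c) = (2*c)/(2 + c) = 2*c/(2 + c))
(0*(-4 + 1) - 5)*sqrt((1*6)*(-4) + (A(1)*4)*(-4)) = (0*(-4 + 1) - 5)*sqrt((1*6)*(-4) + ((2*1/(2 + 1))*4)*(-4)) = (0*(-3) - 5)*sqrt(6*(-4) + ((2*1/3)*4)*(-4)) = (0 - 5)*sqrt(-24 + ((2*1*(1/3))*4)*(-4)) = -5*sqrt(-24 + ((2/3)*4)*(-4)) = -5*sqrt(-24 + (8/3)*(-4)) = -5*sqrt(-24 - 32/3) = -10*I*sqrt(78)/3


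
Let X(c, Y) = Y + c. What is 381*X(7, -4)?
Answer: 1143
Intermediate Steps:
381*X(7, -4) = 381*(-4 + 7) = 381*3 = 1143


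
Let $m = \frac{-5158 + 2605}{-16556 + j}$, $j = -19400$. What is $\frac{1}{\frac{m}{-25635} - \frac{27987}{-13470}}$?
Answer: $\frac{137952564980}{286627564159} \approx 0.4813$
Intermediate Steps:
$m = \frac{2553}{35956}$ ($m = \frac{-5158 + 2605}{-16556 - 19400} = - \frac{2553}{-35956} = \left(-2553\right) \left(- \frac{1}{35956}\right) = \frac{2553}{35956} \approx 0.071003$)
$\frac{1}{\frac{m}{-25635} - \frac{27987}{-13470}} = \frac{1}{\frac{2553}{35956 \left(-25635\right)} - \frac{27987}{-13470}} = \frac{1}{\frac{2553}{35956} \left(- \frac{1}{25635}\right) - - \frac{9329}{4490}} = \frac{1}{- \frac{851}{307244020} + \frac{9329}{4490}} = \frac{1}{\frac{286627564159}{137952564980}} = \frac{137952564980}{286627564159}$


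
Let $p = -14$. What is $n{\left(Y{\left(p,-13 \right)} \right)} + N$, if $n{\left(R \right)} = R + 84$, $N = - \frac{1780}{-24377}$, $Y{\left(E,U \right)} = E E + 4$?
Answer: $\frac{6924848}{24377} \approx 284.07$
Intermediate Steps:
$Y{\left(E,U \right)} = 4 + E^{2}$ ($Y{\left(E,U \right)} = E^{2} + 4 = 4 + E^{2}$)
$N = \frac{1780}{24377}$ ($N = \left(-1780\right) \left(- \frac{1}{24377}\right) = \frac{1780}{24377} \approx 0.07302$)
$n{\left(R \right)} = 84 + R$
$n{\left(Y{\left(p,-13 \right)} \right)} + N = \left(84 + \left(4 + \left(-14\right)^{2}\right)\right) + \frac{1780}{24377} = \left(84 + \left(4 + 196\right)\right) + \frac{1780}{24377} = \left(84 + 200\right) + \frac{1780}{24377} = 284 + \frac{1780}{24377} = \frac{6924848}{24377}$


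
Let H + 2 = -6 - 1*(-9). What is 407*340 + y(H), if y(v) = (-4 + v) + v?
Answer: 138378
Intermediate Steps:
H = 1 (H = -2 + (-6 - 1*(-9)) = -2 + (-6 + 9) = -2 + 3 = 1)
y(v) = -4 + 2*v
407*340 + y(H) = 407*340 + (-4 + 2*1) = 138380 + (-4 + 2) = 138380 - 2 = 138378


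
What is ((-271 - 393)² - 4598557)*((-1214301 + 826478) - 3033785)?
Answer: 14225886138888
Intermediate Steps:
((-271 - 393)² - 4598557)*((-1214301 + 826478) - 3033785) = ((-664)² - 4598557)*(-387823 - 3033785) = (440896 - 4598557)*(-3421608) = -4157661*(-3421608) = 14225886138888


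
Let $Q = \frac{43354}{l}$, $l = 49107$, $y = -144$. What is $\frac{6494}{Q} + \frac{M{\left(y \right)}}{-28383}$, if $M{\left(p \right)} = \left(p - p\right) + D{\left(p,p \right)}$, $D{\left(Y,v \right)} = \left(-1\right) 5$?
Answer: $\frac{4525681634692}{615258291} \approx 7355.7$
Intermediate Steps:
$D{\left(Y,v \right)} = -5$
$M{\left(p \right)} = -5$ ($M{\left(p \right)} = \left(p - p\right) - 5 = 0 - 5 = -5$)
$Q = \frac{43354}{49107} \approx 0.88285$
$\frac{6494}{Q} + \frac{M{\left(y \right)}}{-28383} = \frac{6494}{\frac{43354}{49107}} - \frac{5}{-28383} = 6494 \cdot \frac{49107}{43354} - - \frac{5}{28383} = \frac{159450429}{21677} + \frac{5}{28383} = \frac{4525681634692}{615258291}$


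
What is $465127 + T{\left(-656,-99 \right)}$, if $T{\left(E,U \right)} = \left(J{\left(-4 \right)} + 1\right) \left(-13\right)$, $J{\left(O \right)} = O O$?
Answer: $464906$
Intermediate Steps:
$J{\left(O \right)} = O^{2}$
$T{\left(E,U \right)} = -221$ ($T{\left(E,U \right)} = \left(\left(-4\right)^{2} + 1\right) \left(-13\right) = \left(16 + 1\right) \left(-13\right) = 17 \left(-13\right) = -221$)
$465127 + T{\left(-656,-99 \right)} = 465127 - 221 = 464906$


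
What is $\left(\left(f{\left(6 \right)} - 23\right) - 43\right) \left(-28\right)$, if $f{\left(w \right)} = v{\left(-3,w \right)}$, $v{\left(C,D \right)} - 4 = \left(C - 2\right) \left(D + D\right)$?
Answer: $3416$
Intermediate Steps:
$v{\left(C,D \right)} = 4 + 2 D \left(-2 + C\right)$ ($v{\left(C,D \right)} = 4 + \left(C - 2\right) \left(D + D\right) = 4 + \left(-2 + C\right) 2 D = 4 + 2 D \left(-2 + C\right)$)
$f{\left(w \right)} = 4 - 10 w$ ($f{\left(w \right)} = 4 - 4 w + 2 \left(-3\right) w = 4 - 4 w - 6 w = 4 - 10 w$)
$\left(\left(f{\left(6 \right)} - 23\right) - 43\right) \left(-28\right) = \left(\left(\left(4 - 60\right) - 23\right) - 43\right) \left(-28\right) = \left(\left(-56 - 23\right) - 43\right) \left(-28\right) = \left(-79 - 43\right) \left(-28\right) = \left(-122\right) \left(-28\right) = 3416$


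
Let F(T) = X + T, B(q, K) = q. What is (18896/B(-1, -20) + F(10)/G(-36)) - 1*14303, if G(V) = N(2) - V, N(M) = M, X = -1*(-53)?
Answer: -1261499/38 ≈ -33197.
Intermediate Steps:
X = 53
G(V) = 2 - V
F(T) = 53 + T
(18896/B(-1, -20) + F(10)/G(-36)) - 1*14303 = (18896/(-1) + (53 + 10)/(2 - 1*(-36))) - 1*14303 = (18896*(-1) + 63/(2 + 36)) - 14303 = (-18896 + 63/38) - 14303 = -717985/38 - 14303 = -1261499/38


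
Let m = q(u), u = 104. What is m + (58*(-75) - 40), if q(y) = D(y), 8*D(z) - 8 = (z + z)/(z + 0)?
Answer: -17555/4 ≈ -4388.8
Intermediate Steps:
D(z) = 5/4 (D(z) = 1 + ((z + z)/(z + 0))/8 = 1 + ((2*z)/z)/8 = 1 + (1/8)*2 = 1 + 1/4 = 5/4)
q(y) = 5/4
m = 5/4 ≈ 1.2500
m + (58*(-75) - 40) = 5/4 + (58*(-75) - 40) = 5/4 + (-4350 - 40) = 5/4 - 4390 = -17555/4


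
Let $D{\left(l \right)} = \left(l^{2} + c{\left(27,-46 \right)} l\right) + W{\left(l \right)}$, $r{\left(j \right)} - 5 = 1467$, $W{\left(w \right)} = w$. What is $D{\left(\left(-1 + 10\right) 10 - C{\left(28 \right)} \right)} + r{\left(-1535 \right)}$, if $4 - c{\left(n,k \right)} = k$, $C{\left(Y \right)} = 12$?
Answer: $11534$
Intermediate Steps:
$c{\left(n,k \right)} = 4 - k$
$r{\left(j \right)} = 1472$ ($r{\left(j \right)} = 5 + 1467 = 1472$)
$D{\left(l \right)} = l^{2} + 51 l$ ($D{\left(l \right)} = \left(l^{2} + \left(4 - -46\right) l\right) + l = \left(l^{2} + \left(4 + 46\right) l\right) + l = \left(l^{2} + 50 l\right) + l = l^{2} + 51 l$)
$D{\left(\left(-1 + 10\right) 10 - C{\left(28 \right)} \right)} + r{\left(-1535 \right)} = \left(\left(-1 + 10\right) 10 - 12\right) \left(51 - \left(12 - \left(-1 + 10\right) 10\right)\right) + 1472 = \left(9 \cdot 10 - 12\right) \left(51 + \left(9 \cdot 10 - 12\right)\right) + 1472 = \left(90 - 12\right) \left(51 + \left(90 - 12\right)\right) + 1472 = 78 \left(51 + 78\right) + 1472 = 78 \cdot 129 + 1472 = 10062 + 1472 = 11534$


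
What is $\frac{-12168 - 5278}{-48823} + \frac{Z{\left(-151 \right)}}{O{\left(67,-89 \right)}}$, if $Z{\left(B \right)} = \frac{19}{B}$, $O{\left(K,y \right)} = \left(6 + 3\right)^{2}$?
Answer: $\frac{212454389}{597154113} \approx 0.35578$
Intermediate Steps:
$O{\left(K,y \right)} = 81$ ($O{\left(K,y \right)} = 9^{2} = 81$)
$\frac{-12168 - 5278}{-48823} + \frac{Z{\left(-151 \right)}}{O{\left(67,-89 \right)}} = \frac{-12168 - 5278}{-48823} + \frac{19 \frac{1}{-151}}{81} = \left(-17446\right) \left(- \frac{1}{48823}\right) + 19 \left(- \frac{1}{151}\right) \frac{1}{81} = \frac{17446}{48823} - \frac{19}{12231} = \frac{212454389}{597154113}$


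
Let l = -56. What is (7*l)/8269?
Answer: -392/8269 ≈ -0.047406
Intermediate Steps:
(7*l)/8269 = (7*(-56))/8269 = -392*1/8269 = -392/8269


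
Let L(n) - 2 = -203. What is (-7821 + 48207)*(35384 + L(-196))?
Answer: 1420900638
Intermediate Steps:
L(n) = -201 (L(n) = 2 - 203 = -201)
(-7821 + 48207)*(35384 + L(-196)) = (-7821 + 48207)*(35384 - 201) = 40386*35183 = 1420900638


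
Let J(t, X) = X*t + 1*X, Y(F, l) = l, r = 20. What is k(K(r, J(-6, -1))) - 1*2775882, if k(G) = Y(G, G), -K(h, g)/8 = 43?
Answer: -2776226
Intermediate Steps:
J(t, X) = X + X*t (J(t, X) = X*t + X = X + X*t)
K(h, g) = -344 (K(h, g) = -8*43 = -344)
k(G) = G
k(K(r, J(-6, -1))) - 1*2775882 = -344 - 1*2775882 = -344 - 2775882 = -2776226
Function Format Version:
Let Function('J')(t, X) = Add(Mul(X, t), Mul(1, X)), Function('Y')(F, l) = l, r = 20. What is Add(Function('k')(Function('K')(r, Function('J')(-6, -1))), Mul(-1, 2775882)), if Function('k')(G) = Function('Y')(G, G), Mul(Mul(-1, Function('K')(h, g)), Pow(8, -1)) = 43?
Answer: -2776226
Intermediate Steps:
Function('J')(t, X) = Add(X, Mul(X, t)) (Function('J')(t, X) = Add(Mul(X, t), X) = Add(X, Mul(X, t)))
Function('K')(h, g) = -344 (Function('K')(h, g) = Mul(-8, 43) = -344)
Function('k')(G) = G
Add(Function('k')(Function('K')(r, Function('J')(-6, -1))), Mul(-1, 2775882)) = Add(-344, Mul(-1, 2775882)) = Add(-344, -2775882) = -2776226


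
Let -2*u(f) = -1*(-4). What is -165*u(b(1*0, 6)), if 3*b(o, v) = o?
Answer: 330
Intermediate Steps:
b(o, v) = o/3
u(f) = -2 (u(f) = -(-1)*(-4)/2 = -1/2*4 = -2)
-165*u(b(1*0, 6)) = -165*(-2) = 330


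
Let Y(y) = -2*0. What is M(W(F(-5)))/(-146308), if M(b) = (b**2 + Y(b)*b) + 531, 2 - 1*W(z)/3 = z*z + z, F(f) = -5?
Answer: -3447/146308 ≈ -0.023560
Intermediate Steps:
Y(y) = 0
W(z) = 6 - 3*z - 3*z**2 (W(z) = 6 - 3*(z*z + z) = 6 - 3*(z**2 + z) = 6 - 3*(z + z**2) = 6 + (-3*z - 3*z**2) = 6 - 3*z - 3*z**2)
M(b) = 531 + b**2 (M(b) = (b**2 + 0*b) + 531 = (b**2 + 0) + 531 = b**2 + 531 = 531 + b**2)
M(W(F(-5)))/(-146308) = (531 + (6 - 3*(-5) - 3*(-5)**2)**2)/(-146308) = (531 + (6 + 15 - 3*25)**2)*(-1/146308) = (531 + (6 + 15 - 75)**2)*(-1/146308) = (531 + (-54)**2)*(-1/146308) = (531 + 2916)*(-1/146308) = 3447*(-1/146308) = -3447/146308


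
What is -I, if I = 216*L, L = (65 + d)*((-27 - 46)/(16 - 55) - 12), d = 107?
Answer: 4891680/13 ≈ 3.7628e+5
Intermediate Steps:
L = -67940/39 (L = (65 + 107)*((-27 - 46)/(16 - 55) - 12) = 172*(-73/(-39) - 12) = 172*(-73*(-1/39) - 12) = 172*(73/39 - 12) = 172*(-395/39) = -67940/39 ≈ -1742.1)
I = -4891680/13 (I = 216*(-67940/39) = -4891680/13 ≈ -3.7628e+5)
-I = -1*(-4891680/13) = 4891680/13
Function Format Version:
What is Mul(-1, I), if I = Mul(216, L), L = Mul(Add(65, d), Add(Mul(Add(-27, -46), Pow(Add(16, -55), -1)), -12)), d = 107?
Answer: Rational(4891680, 13) ≈ 3.7628e+5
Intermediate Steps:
L = Rational(-67940, 39) (L = Mul(Add(65, 107), Add(Mul(Add(-27, -46), Pow(Add(16, -55), -1)), -12)) = Mul(172, Add(Mul(-73, Pow(-39, -1)), -12)) = Mul(172, Add(Mul(-73, Rational(-1, 39)), -12)) = Mul(172, Add(Rational(73, 39), -12)) = Mul(172, Rational(-395, 39)) = Rational(-67940, 39) ≈ -1742.1)
I = Rational(-4891680, 13) (I = Mul(216, Rational(-67940, 39)) = Rational(-4891680, 13) ≈ -3.7628e+5)
Mul(-1, I) = Mul(-1, Rational(-4891680, 13)) = Rational(4891680, 13)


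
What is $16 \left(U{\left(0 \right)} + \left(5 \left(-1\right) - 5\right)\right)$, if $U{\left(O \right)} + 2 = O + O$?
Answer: $-192$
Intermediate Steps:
$U{\left(O \right)} = -2 + 2 O$ ($U{\left(O \right)} = -2 + \left(O + O\right) = -2 + 2 O$)
$16 \left(U{\left(0 \right)} + \left(5 \left(-1\right) - 5\right)\right) = 16 \left(\left(-2 + 2 \cdot 0\right) + \left(5 \left(-1\right) - 5\right)\right) = 16 \left(\left(-2 + 0\right) - 10\right) = 16 \left(-2 - 10\right) = 16 \left(-12\right) = -192$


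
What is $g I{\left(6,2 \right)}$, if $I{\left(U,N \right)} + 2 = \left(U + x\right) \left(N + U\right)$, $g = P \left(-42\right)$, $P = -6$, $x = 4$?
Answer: $19656$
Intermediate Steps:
$g = 252$ ($g = \left(-6\right) \left(-42\right) = 252$)
$I{\left(U,N \right)} = -2 + \left(4 + U\right) \left(N + U\right)$ ($I{\left(U,N \right)} = -2 + \left(U + 4\right) \left(N + U\right) = -2 + \left(4 + U\right) \left(N + U\right)$)
$g I{\left(6,2 \right)} = 252 \left(-2 + 6^{2} + 4 \cdot 2 + 4 \cdot 6 + 2 \cdot 6\right) = 252 \left(-2 + 36 + 8 + 24 + 12\right) = 252 \cdot 78 = 19656$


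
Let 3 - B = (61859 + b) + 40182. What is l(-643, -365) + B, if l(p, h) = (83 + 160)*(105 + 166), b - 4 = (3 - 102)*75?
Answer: -28764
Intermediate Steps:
b = -7421 (b = 4 + (3 - 102)*75 = 4 - 99*75 = 4 - 7425 = -7421)
B = -94617 (B = 3 - ((61859 - 7421) + 40182) = 3 - (54438 + 40182) = 3 - 1*94620 = 3 - 94620 = -94617)
l(p, h) = 65853 (l(p, h) = 243*271 = 65853)
l(-643, -365) + B = 65853 - 94617 = -28764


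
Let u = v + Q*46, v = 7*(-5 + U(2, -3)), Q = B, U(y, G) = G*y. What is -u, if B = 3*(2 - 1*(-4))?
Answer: -751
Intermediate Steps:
B = 18 (B = 3*(2 + 4) = 3*6 = 18)
Q = 18
v = -77 (v = 7*(-5 - 3*2) = 7*(-5 - 6) = 7*(-11) = -77)
u = 751 (u = -77 + 18*46 = -77 + 828 = 751)
-u = -1*751 = -751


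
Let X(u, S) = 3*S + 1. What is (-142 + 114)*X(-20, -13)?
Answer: 1064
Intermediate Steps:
X(u, S) = 1 + 3*S
(-142 + 114)*X(-20, -13) = (-142 + 114)*(1 + 3*(-13)) = -28*(1 - 39) = -28*(-38) = 1064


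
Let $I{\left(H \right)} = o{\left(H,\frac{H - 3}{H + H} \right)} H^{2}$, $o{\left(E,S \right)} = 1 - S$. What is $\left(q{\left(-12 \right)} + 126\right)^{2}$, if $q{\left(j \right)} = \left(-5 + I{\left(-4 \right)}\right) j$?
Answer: $26244$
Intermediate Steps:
$I{\left(H \right)} = H^{2} \left(1 - \frac{-3 + H}{2 H}\right)$ ($I{\left(H \right)} = \left(1 - \frac{H - 3}{H + H}\right) H^{2} = \left(1 - \frac{-3 + H}{2 H}\right) H^{2} = H^{2} \left(1 - \frac{-3 + H}{2 H}\right)$)
$q{\left(j \right)} = - 3 j$ ($q{\left(j \right)} = \left(-5 + \frac{1}{2} \left(-4\right) \left(3 - 4\right)\right) j = \left(-5 + \frac{1}{2} \left(-4\right) \left(-1\right)\right) j = \left(-5 + 2\right) j = - 3 j$)
$\left(q{\left(-12 \right)} + 126\right)^{2} = \left(\left(-3\right) \left(-12\right) + 126\right)^{2} = \left(36 + 126\right)^{2} = 162^{2} = 26244$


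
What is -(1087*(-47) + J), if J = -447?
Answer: 51536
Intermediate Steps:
-(1087*(-47) + J) = -(1087*(-47) - 447) = -(-51089 - 447) = -1*(-51536) = 51536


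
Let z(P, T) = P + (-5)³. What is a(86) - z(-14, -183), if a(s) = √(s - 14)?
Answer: 139 + 6*√2 ≈ 147.49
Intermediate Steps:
a(s) = √(-14 + s)
z(P, T) = -125 + P (z(P, T) = P - 125 = -125 + P)
a(86) - z(-14, -183) = √(-14 + 86) - (-125 - 14) = √72 - 1*(-139) = 6*√2 + 139 = 139 + 6*√2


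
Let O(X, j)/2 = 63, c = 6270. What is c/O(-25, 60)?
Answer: 1045/21 ≈ 49.762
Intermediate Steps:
O(X, j) = 126 (O(X, j) = 2*63 = 126)
c/O(-25, 60) = 6270/126 = 6270*(1/126) = 1045/21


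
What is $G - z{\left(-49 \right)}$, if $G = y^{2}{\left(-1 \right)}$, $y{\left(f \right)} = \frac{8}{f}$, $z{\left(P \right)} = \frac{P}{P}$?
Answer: $63$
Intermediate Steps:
$z{\left(P \right)} = 1$
$G = 64$ ($G = \left(\frac{8}{-1}\right)^{2} = \left(8 \left(-1\right)\right)^{2} = \left(-8\right)^{2} = 64$)
$G - z{\left(-49 \right)} = 64 - 1 = 63$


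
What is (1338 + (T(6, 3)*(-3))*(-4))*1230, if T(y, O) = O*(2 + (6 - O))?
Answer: 1867140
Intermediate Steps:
T(y, O) = O*(8 - O)
(1338 + (T(6, 3)*(-3))*(-4))*1230 = (1338 + ((3*(8 - 1*3))*(-3))*(-4))*1230 = (1338 + ((3*(8 - 3))*(-3))*(-4))*1230 = (1338 + ((3*5)*(-3))*(-4))*1230 = (1338 + (15*(-3))*(-4))*1230 = (1338 - 45*(-4))*1230 = (1338 + 180)*1230 = 1518*1230 = 1867140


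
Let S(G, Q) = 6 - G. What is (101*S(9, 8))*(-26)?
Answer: 7878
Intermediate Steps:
(101*S(9, 8))*(-26) = (101*(6 - 1*9))*(-26) = (101*(6 - 9))*(-26) = (101*(-3))*(-26) = -303*(-26) = 7878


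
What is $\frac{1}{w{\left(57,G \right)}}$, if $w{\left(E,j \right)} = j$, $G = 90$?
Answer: $\frac{1}{90} \approx 0.011111$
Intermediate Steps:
$\frac{1}{w{\left(57,G \right)}} = \frac{1}{90}$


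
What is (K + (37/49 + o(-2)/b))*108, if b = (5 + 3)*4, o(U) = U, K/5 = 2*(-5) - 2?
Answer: -1255419/196 ≈ -6405.2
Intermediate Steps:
K = -60 (K = 5*(2*(-5) - 2) = 5*(-10 - 2) = 5*(-12) = -60)
b = 32 (b = 8*4 = 32)
(K + (37/49 + o(-2)/b))*108 = (-60 + (37/49 - 2/32))*108 = (-60 + (37*(1/49) - 2*1/32))*108 = (-60 + (37/49 - 1/16))*108 = (-60 + 543/784)*108 = -46497/784*108 = -1255419/196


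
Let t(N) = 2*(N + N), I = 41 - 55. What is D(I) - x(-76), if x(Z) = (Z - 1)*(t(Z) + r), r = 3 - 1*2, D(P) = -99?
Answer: -23430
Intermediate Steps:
I = -14
t(N) = 4*N (t(N) = 2*(2*N) = 4*N)
r = 1 (r = 3 - 2 = 1)
x(Z) = (1 + 4*Z)*(-1 + Z) (x(Z) = (Z - 1)*(4*Z + 1) = (-1 + Z)*(1 + 4*Z) = (1 + 4*Z)*(-1 + Z))
D(I) - x(-76) = -99 - (-1 - 3*(-76) + 4*(-76)**2) = -99 - (-1 + 228 + 4*5776) = -99 - (-1 + 228 + 23104) = -99 - 1*23331 = -99 - 23331 = -23430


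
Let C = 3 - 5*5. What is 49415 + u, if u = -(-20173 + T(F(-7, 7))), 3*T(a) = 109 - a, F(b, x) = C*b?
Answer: 69603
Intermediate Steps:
C = -22 (C = 3 - 25 = -22)
F(b, x) = -22*b
T(a) = 109/3 - a/3 (T(a) = (109 - a)/3 = 109/3 - a/3)
u = 20188 (u = -(-20173 + (109/3 - (-22)*(-7)/3)) = -(-20173 + (109/3 - 1/3*154)) = -(-20173 + (109/3 - 154/3)) = -(-20173 - 15) = -1*(-20188) = 20188)
49415 + u = 49415 + 20188 = 69603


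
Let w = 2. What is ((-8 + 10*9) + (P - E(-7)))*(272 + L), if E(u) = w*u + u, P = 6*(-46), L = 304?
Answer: -99648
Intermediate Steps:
P = -276
E(u) = 3*u (E(u) = 2*u + u = 3*u)
((-8 + 10*9) + (P - E(-7)))*(272 + L) = ((-8 + 10*9) + (-276 - 3*(-7)))*(272 + 304) = ((-8 + 90) + (-276 - 1*(-21)))*576 = (82 + (-276 + 21))*576 = (82 - 255)*576 = -173*576 = -99648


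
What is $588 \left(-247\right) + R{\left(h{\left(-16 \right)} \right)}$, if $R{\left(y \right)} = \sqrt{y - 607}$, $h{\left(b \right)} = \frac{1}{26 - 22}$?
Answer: $-145236 + \frac{i \sqrt{2427}}{2} \approx -1.4524 \cdot 10^{5} + 24.632 i$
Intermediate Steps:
$h{\left(b \right)} = \frac{1}{4}$
$R{\left(y \right)} = \sqrt{-607 + y}$
$588 \left(-247\right) + R{\left(h{\left(-16 \right)} \right)} = 588 \left(-247\right) + \sqrt{-607 + \frac{1}{4}} = -145236 + \sqrt{- \frac{2427}{4}} = -145236 + \frac{i \sqrt{2427}}{2}$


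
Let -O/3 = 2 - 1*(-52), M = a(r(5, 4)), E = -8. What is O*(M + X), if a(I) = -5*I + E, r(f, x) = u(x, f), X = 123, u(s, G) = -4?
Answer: -21870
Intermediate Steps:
r(f, x) = -4
a(I) = -8 - 5*I (a(I) = -5*I - 8 = -8 - 5*I)
M = 12 (M = -8 - 5*(-4) = -8 + 20 = 12)
O = -162 (O = -3*(2 - 1*(-52)) = -3*(2 + 52) = -3*54 = -162)
O*(M + X) = -162*(12 + 123) = -162*135 = -21870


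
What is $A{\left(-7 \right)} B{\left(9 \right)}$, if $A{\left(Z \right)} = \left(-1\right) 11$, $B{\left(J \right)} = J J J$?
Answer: $-8019$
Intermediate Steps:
$B{\left(J \right)} = J^{3}$ ($B{\left(J \right)} = J^{2} J = J^{3}$)
$A{\left(Z \right)} = -11$
$A{\left(-7 \right)} B{\left(9 \right)} = - 11 \cdot 9^{3} = \left(-11\right) 729 = -8019$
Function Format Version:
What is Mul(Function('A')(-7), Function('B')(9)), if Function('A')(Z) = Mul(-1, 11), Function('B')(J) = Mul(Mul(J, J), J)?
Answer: -8019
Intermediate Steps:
Function('B')(J) = Pow(J, 3) (Function('B')(J) = Mul(Pow(J, 2), J) = Pow(J, 3))
Function('A')(Z) = -11
Mul(Function('A')(-7), Function('B')(9)) = Mul(-11, Pow(9, 3)) = Mul(-11, 729) = -8019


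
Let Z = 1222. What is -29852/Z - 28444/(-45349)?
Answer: -659499890/27708239 ≈ -23.802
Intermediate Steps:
-29852/Z - 28444/(-45349) = -29852/1222 - 28444/(-45349) = -29852*1/1222 - 28444*(-1/45349) = -14926/611 + 28444/45349 = -659499890/27708239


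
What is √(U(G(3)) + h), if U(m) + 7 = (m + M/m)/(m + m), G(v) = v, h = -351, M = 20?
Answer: I*√12830/6 ≈ 18.878*I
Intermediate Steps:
U(m) = -7 + (m + 20/m)/(2*m) (U(m) = -7 + (m + 20/m)/(m + m) = -7 + (m + 20/m)/((2*m)) = -7 + (m + 20/m)*(1/(2*m)) = -7 + (m + 20/m)/(2*m))
√(U(G(3)) + h) = √((-13/2 + 10/3²) - 351) = √((-13/2 + 10*(⅑)) - 351) = √((-13/2 + 10/9) - 351) = √(-97/18 - 351) = √(-6415/18) = I*√12830/6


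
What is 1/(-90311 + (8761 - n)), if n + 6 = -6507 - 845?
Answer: -1/74192 ≈ -1.3479e-5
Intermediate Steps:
n = -7358 (n = -6 + (-6507 - 845) = -6 - 7352 = -7358)
1/(-90311 + (8761 - n)) = 1/(-90311 + (8761 - 1*(-7358))) = 1/(-90311 + (8761 + 7358)) = 1/(-90311 + 16119) = 1/(-74192) = -1/74192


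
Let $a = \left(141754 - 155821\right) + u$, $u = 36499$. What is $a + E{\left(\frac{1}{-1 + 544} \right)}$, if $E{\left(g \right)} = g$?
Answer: $\frac{12180577}{543} \approx 22432.0$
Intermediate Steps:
$a = 22432$ ($a = \left(141754 - 155821\right) + 36499 = -14067 + 36499 = 22432$)
$a + E{\left(\frac{1}{-1 + 544} \right)} = 22432 + \frac{1}{-1 + 544} = 22432 + \frac{1}{543} = \frac{12180577}{543}$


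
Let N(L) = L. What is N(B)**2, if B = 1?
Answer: 1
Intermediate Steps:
N(B)**2 = 1**2 = 1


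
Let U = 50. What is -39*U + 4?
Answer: -1946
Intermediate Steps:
-39*U + 4 = -39*50 + 4 = -1950 + 4 = -1946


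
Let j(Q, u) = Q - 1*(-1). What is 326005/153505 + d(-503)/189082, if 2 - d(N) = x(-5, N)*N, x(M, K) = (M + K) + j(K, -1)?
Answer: -1634316073/2902503241 ≈ -0.56307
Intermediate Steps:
j(Q, u) = 1 + Q (j(Q, u) = Q + 1 = 1 + Q)
x(M, K) = 1 + M + 2*K (x(M, K) = (M + K) + (1 + K) = (K + M) + (1 + K) = 1 + M + 2*K)
d(N) = 2 - N*(-4 + 2*N) (d(N) = 2 - (1 - 5 + 2*N)*N = 2 - (-4 + 2*N)*N = 2 - N*(-4 + 2*N))
326005/153505 + d(-503)/189082 = 326005/153505 + (2 - 2*(-503)*(-2 - 503))/189082 = 326005*(1/153505) + (2 - 2*(-503)*(-505))*(1/189082) = 65201/30701 + (2 - 508030)*(1/189082) = 65201/30701 - 508028*1/189082 = 65201/30701 - 254014/94541 = -1634316073/2902503241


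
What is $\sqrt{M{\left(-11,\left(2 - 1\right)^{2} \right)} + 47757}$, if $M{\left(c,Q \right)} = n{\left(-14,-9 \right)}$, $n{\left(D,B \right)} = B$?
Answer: $2 \sqrt{11937} \approx 218.51$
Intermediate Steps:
$M{\left(c,Q \right)} = -9$
$\sqrt{M{\left(-11,\left(2 - 1\right)^{2} \right)} + 47757} = \sqrt{-9 + 47757} = \sqrt{47748} = 2 \sqrt{11937}$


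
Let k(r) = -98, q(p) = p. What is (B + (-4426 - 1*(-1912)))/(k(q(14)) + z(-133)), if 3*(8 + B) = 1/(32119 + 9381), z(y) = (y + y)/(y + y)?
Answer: 313988999/12076500 ≈ 26.000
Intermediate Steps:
z(y) = 1 (z(y) = (2*y)/((2*y)) = (2*y)*(1/(2*y)) = 1)
B = -995999/124500 (B = -8 + 1/(3*(32119 + 9381)) = -8 + (⅓)/41500 = -8 + (⅓)*(1/41500) = -8 + 1/124500 = -995999/124500 ≈ -8.0000)
(B + (-4426 - 1*(-1912)))/(k(q(14)) + z(-133)) = (-995999/124500 + (-4426 - 1*(-1912)))/(-98 + 1) = (-995999/124500 + (-4426 + 1912))/(-97) = (-995999/124500 - 2514)*(-1/97) = -313988999/124500*(-1/97) = 313988999/12076500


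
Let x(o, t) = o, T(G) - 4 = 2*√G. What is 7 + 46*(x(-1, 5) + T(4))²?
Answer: 2261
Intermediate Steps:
T(G) = 4 + 2*√G
7 + 46*(x(-1, 5) + T(4))² = 7 + 46*(-1 + (4 + 2*√4))² = 7 + 46*(-1 + (4 + 2*2))² = 7 + 46*(-1 + (4 + 4))² = 7 + 46*(-1 + 8)² = 7 + 46*7² = 7 + 46*49 = 7 + 2254 = 2261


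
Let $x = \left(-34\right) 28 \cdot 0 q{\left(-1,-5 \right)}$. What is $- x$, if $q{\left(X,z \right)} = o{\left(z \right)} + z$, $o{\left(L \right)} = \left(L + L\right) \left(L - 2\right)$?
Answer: $0$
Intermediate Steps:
$o{\left(L \right)} = 2 L \left(-2 + L\right)$
$q{\left(X,z \right)} = z + 2 z \left(-2 + z\right)$ ($q{\left(X,z \right)} = 2 z \left(-2 + z\right) + z = z + 2 z \left(-2 + z\right)$)
$x = 0$ ($x = \left(-34\right) 28 \cdot 0 \left(- 5 \left(-3 + 2 \left(-5\right)\right)\right) = - 952 \cdot 0 \left(- 5 \left(-3 - 10\right)\right) = - 952 \cdot 0 \left(\left(-5\right) \left(-13\right)\right) = - 952 \cdot 0 \cdot 65 = \left(-952\right) 0 = 0$)
$- x = \left(-1\right) 0 = 0$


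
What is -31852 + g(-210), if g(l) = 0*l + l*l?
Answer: 12248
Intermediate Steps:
g(l) = l² (g(l) = 0 + l² = l²)
-31852 + g(-210) = -31852 + (-210)² = -31852 + 44100 = 12248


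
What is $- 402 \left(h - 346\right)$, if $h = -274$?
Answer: $249240$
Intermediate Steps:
$- 402 \left(h - 346\right) = - 402 \left(-274 - 346\right) = \left(-402\right) \left(-620\right) = 249240$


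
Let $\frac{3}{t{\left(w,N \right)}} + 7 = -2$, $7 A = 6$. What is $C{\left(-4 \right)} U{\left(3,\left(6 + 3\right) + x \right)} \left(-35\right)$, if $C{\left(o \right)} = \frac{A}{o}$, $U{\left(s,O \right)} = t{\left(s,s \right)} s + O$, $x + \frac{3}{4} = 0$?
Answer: $\frac{435}{8} \approx 54.375$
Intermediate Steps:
$A = \frac{6}{7}$ ($A = \frac{1}{7} \cdot 6 = \frac{6}{7} \approx 0.85714$)
$t{\left(w,N \right)} = - \frac{1}{3}$ ($t{\left(w,N \right)} = \frac{3}{-7 - 2} = \frac{3}{-9} = 3 \left(- \frac{1}{9}\right) = - \frac{1}{3}$)
$x = - \frac{3}{4}$ ($x = - \frac{3}{4} + 0 = - \frac{3}{4} \approx -0.75$)
$U{\left(s,O \right)} = O - \frac{s}{3}$ ($U{\left(s,O \right)} = - \frac{s}{3} + O = O - \frac{s}{3}$)
$C{\left(o \right)} = \frac{6}{7 o}$
$C{\left(-4 \right)} U{\left(3,\left(6 + 3\right) + x \right)} \left(-35\right) = \frac{6}{7 \left(-4\right)} \left(\left(\left(6 + 3\right) - \frac{3}{4}\right) - 1\right) \left(-35\right) = \frac{6}{7} \left(- \frac{1}{4}\right) \left(\left(9 - \frac{3}{4}\right) - 1\right) \left(-35\right) = - \frac{3 \left(\frac{33}{4} - 1\right)}{14} \left(-35\right) = \left(- \frac{3}{14}\right) \frac{29}{4} \left(-35\right) = \left(- \frac{87}{56}\right) \left(-35\right) = \frac{435}{8}$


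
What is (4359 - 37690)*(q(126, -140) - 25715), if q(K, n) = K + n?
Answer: 857573299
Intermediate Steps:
(4359 - 37690)*(q(126, -140) - 25715) = (4359 - 37690)*((126 - 140) - 25715) = -33331*(-14 - 25715) = -33331*(-25729) = 857573299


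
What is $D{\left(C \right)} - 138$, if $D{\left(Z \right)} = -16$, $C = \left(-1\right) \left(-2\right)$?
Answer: $-154$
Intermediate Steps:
$C = 2$
$D{\left(C \right)} - 138 = -16 - 138 = -154$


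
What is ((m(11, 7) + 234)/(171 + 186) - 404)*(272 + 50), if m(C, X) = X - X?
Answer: -2207908/17 ≈ -1.2988e+5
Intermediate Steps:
m(C, X) = 0
((m(11, 7) + 234)/(171 + 186) - 404)*(272 + 50) = ((0 + 234)/(171 + 186) - 404)*(272 + 50) = (234/357 - 404)*322 = (234*(1/357) - 404)*322 = (78/119 - 404)*322 = -47998/119*322 = -2207908/17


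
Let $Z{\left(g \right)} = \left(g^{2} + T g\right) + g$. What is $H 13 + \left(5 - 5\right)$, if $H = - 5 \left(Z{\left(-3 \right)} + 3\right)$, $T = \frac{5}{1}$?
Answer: $390$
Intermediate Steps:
$T = 5$ ($T = 5 \cdot 1 = 5$)
$Z{\left(g \right)} = g^{2} + 6 g$ ($Z{\left(g \right)} = \left(g^{2} + 5 g\right) + g = g^{2} + 6 g$)
$H = 30$ ($H = - 5 \left(- 3 \left(6 - 3\right) + 3\right) = - 5 \left(\left(-3\right) 3 + 3\right) = - 5 \left(-9 + 3\right) = \left(-5\right) \left(-6\right) = 30$)
$H 13 + \left(5 - 5\right) = 30 \cdot 13 + \left(5 - 5\right) = 390 + 0 = 390$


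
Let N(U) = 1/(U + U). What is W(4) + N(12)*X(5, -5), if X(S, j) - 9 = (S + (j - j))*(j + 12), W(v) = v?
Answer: 35/6 ≈ 5.8333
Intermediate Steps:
N(U) = 1/(2*U)
X(S, j) = 9 + S*(12 + j) (X(S, j) = 9 + (S + (j - j))*(j + 12) = 9 + (S + 0)*(12 + j) = 9 + S*(12 + j))
W(4) + N(12)*X(5, -5) = 4 + ((½)/12)*(9 + 12*5 + 5*(-5)) = 4 + ((½)*(1/12))*(9 + 60 - 25) = 4 + (1/24)*44 = 4 + 11/6 = 35/6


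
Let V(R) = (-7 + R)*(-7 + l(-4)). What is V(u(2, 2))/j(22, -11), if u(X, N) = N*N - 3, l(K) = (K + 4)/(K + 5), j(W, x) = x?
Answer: -42/11 ≈ -3.8182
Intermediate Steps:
l(K) = (4 + K)/(5 + K)
u(X, N) = -3 + N² (u(X, N) = N² - 3 = -3 + N²)
V(R) = 49 - 7*R (V(R) = (-7 + R)*(-7 + (4 - 4)/(5 - 4)) = (-7 + R)*(-7 + 0/1) = (-7 + R)*(-7 + 1*0) = (-7 + R)*(-7 + 0) = (-7 + R)*(-7) = 49 - 7*R)
V(u(2, 2))/j(22, -11) = (49 - 7*(-3 + 2²))/(-11) = (49 - 7*(-3 + 4))*(-1/11) = (49 - 7*1)*(-1/11) = (49 - 7)*(-1/11) = 42*(-1/11) = -42/11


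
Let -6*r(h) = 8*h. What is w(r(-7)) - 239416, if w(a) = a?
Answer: -718220/3 ≈ -2.3941e+5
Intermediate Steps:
r(h) = -4*h/3
w(r(-7)) - 239416 = -4/3*(-7) - 239416 = 28/3 - 239416 = -718220/3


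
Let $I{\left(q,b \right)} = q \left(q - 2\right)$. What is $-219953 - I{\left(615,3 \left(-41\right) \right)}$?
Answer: $-596948$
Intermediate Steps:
$I{\left(q,b \right)} = q \left(-2 + q\right)$
$-219953 - I{\left(615,3 \left(-41\right) \right)} = -219953 - 615 \left(-2 + 615\right) = -219953 - 615 \cdot 613 = -219953 - 376995 = -596948$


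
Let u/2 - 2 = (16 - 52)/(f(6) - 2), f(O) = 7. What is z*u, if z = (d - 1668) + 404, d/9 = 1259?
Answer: -523484/5 ≈ -1.0470e+5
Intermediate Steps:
d = 11331 (d = 9*1259 = 11331)
u = -52/5 (u = 4 + 2*((16 - 52)/(7 - 2)) = 4 + 2*(-36/5) = 4 - 72/5 = -52/5 ≈ -10.400)
z = 10067 (z = (11331 - 1668) + 404 = 9663 + 404 = 10067)
z*u = 10067*(-52/5) = -523484/5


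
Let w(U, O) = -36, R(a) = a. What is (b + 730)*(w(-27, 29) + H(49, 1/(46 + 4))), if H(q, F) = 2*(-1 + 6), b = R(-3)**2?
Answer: -19214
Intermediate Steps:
b = 9 (b = (-3)**2 = 9)
H(q, F) = 10 (H(q, F) = 2*5 = 10)
(b + 730)*(w(-27, 29) + H(49, 1/(46 + 4))) = (9 + 730)*(-36 + 10) = 739*(-26) = -19214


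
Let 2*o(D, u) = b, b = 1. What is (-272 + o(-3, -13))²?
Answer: 294849/4 ≈ 73712.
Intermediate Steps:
o(D, u) = ½ (o(D, u) = (½)*1 = ½)
(-272 + o(-3, -13))² = (-272 + ½)² = (-543/2)² = 294849/4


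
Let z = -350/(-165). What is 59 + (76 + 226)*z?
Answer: 23087/33 ≈ 699.61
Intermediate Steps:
z = 70/33 (z = -350*(-1/165) = 70/33 ≈ 2.1212)
59 + (76 + 226)*z = 59 + (76 + 226)*(70/33) = 59 + 302*(70/33) = 59 + 21140/33 = 23087/33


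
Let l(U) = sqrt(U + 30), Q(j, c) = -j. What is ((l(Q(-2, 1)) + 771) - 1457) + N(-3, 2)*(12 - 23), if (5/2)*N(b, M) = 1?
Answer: -3452/5 + 4*sqrt(2) ≈ -684.74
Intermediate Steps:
N(b, M) = 2/5 (N(b, M) = (2/5)*1 = 2/5)
l(U) = sqrt(30 + U)
((l(Q(-2, 1)) + 771) - 1457) + N(-3, 2)*(12 - 23) = ((sqrt(30 - 1*(-2)) + 771) - 1457) + 2*(12 - 23)/5 = ((sqrt(30 + 2) + 771) - 1457) + (2/5)*(-11) = ((sqrt(32) + 771) - 1457) - 22/5 = ((4*sqrt(2) + 771) - 1457) - 22/5 = ((771 + 4*sqrt(2)) - 1457) - 22/5 = (-686 + 4*sqrt(2)) - 22/5 = -3452/5 + 4*sqrt(2)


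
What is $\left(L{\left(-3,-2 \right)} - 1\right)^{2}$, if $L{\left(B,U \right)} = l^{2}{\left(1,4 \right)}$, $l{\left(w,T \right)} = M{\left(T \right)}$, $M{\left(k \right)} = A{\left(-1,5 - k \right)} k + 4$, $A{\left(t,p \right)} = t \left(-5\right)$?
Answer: $330625$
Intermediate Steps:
$A{\left(t,p \right)} = - 5 t$
$M{\left(k \right)} = 4 + 5 k$ ($M{\left(k \right)} = \left(-5\right) \left(-1\right) k + 4 = 5 k + 4 = 4 + 5 k$)
$l{\left(w,T \right)} = 4 + 5 T$
$L{\left(B,U \right)} = 576$ ($L{\left(B,U \right)} = \left(4 + 5 \cdot 4\right)^{2} = \left(4 + 20\right)^{2} = 24^{2} = 576$)
$\left(L{\left(-3,-2 \right)} - 1\right)^{2} = \left(576 - 1\right)^{2} = 575^{2} = 330625$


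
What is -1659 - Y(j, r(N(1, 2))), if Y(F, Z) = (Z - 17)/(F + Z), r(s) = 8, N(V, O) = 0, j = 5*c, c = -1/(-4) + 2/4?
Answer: -77937/47 ≈ -1658.2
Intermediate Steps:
c = ¾ (c = -1*(-¼) + 2*(¼) = ¼ + ½ = ¾ ≈ 0.75000)
j = 15/4 (j = 5*(¾) = 15/4 ≈ 3.7500)
Y(F, Z) = (-17 + Z)/(F + Z)
-1659 - Y(j, r(N(1, 2))) = -1659 - (-17 + 8)/(15/4 + 8) = -1659 - (-9)/47/4 = -1659 - 4*(-9)/47 = -1659 - 1*(-36/47) = -1659 + 36/47 = -77937/47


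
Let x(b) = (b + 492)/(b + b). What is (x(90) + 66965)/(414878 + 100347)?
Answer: 2009047/15456750 ≈ 0.12998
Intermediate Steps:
x(b) = (492 + b)/(2*b) (x(b) = (492 + b)/((2*b)) = (492 + b)*(1/(2*b)) = (492 + b)/(2*b))
(x(90) + 66965)/(414878 + 100347) = ((½)*(492 + 90)/90 + 66965)/(414878 + 100347) = ((½)*(1/90)*582 + 66965)/515225 = (97/30 + 66965)*(1/515225) = (2009047/30)*(1/515225) = 2009047/15456750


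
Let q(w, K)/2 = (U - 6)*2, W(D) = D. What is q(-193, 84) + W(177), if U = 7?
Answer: 181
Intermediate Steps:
q(w, K) = 4 (q(w, K) = 2*((7 - 6)*2) = 2*(1*2) = 2*2 = 4)
q(-193, 84) + W(177) = 4 + 177 = 181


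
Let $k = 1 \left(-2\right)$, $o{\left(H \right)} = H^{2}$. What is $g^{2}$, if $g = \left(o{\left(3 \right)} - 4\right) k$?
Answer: $100$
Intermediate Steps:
$k = -2$
$g = -10$ ($g = \left(3^{2} - 4\right) \left(-2\right) = \left(9 - 4\right) \left(-2\right) = 5 \left(-2\right) = -10$)
$g^{2} = \left(-10\right)^{2} = 100$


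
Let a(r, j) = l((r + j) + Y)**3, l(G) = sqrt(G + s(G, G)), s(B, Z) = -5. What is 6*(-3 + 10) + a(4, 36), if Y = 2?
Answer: 42 + 37*sqrt(37) ≈ 267.06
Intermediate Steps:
l(G) = sqrt(-5 + G) (l(G) = sqrt(G - 5) = sqrt(-5 + G))
a(r, j) = (-3 + j + r)**(3/2) (a(r, j) = (sqrt(-5 + ((r + j) + 2)))**3 = (sqrt(-5 + ((j + r) + 2)))**3 = (sqrt(-5 + (2 + j + r)))**3 = (sqrt(-3 + j + r))**3 = (-3 + j + r)**(3/2))
6*(-3 + 10) + a(4, 36) = 6*(-3 + 10) + (-3 + 36 + 4)**(3/2) = 6*7 + 37**(3/2) = 42 + 37*sqrt(37)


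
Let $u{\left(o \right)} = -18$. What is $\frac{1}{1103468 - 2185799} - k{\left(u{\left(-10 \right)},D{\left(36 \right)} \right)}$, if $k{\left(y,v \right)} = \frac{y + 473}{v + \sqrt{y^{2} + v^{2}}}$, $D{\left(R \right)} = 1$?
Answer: $\frac{54717809}{38963916} - \frac{2275 \sqrt{13}}{324} \approx -23.912$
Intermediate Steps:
$k{\left(y,v \right)} = \frac{473 + y}{v + \sqrt{v^{2} + y^{2}}}$
$\frac{1}{1103468 - 2185799} - k{\left(u{\left(-10 \right)},D{\left(36 \right)} \right)} = \frac{1}{1103468 - 2185799} - \frac{473 - 18}{1 + \sqrt{1^{2} + \left(-18\right)^{2}}} = \frac{1}{-1082331} - \frac{1}{1 + \sqrt{1 + 324}} \cdot 455 = - \frac{1}{1082331} - \frac{1}{1 + \sqrt{325}} \cdot 455 = - \frac{1}{1082331} - \frac{1}{1 + 5 \sqrt{13}} \cdot 455 = - \frac{1}{1082331} - \frac{455}{1 + 5 \sqrt{13}}$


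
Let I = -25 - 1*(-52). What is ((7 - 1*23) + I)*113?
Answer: 1243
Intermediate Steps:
I = 27 (I = -25 + 52 = 27)
((7 - 1*23) + I)*113 = ((7 - 1*23) + 27)*113 = ((7 - 23) + 27)*113 = (-16 + 27)*113 = 11*113 = 1243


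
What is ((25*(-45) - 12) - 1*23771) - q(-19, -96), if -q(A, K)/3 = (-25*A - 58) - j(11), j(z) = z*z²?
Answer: -27650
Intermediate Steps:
j(z) = z³
q(A, K) = 4167 + 75*A (q(A, K) = -3*((-25*A - 58) - 1*11³) = -3*((-58 - 25*A) - 1*1331) = -3*((-58 - 25*A) - 1331) = -3*(-1389 - 25*A) = 4167 + 75*A)
((25*(-45) - 12) - 1*23771) - q(-19, -96) = ((25*(-45) - 12) - 1*23771) - (4167 + 75*(-19)) = ((-1125 - 12) - 23771) - (4167 - 1425) = (-1137 - 23771) - 1*2742 = -24908 - 2742 = -27650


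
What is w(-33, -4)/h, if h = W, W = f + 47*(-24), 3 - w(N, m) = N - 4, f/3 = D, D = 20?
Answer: -10/267 ≈ -0.037453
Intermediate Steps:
f = 60 (f = 3*20 = 60)
w(N, m) = 7 - N (w(N, m) = 3 - (N - 4) = 3 - (-4 + N) = 3 + (4 - N) = 7 - N)
W = -1068 (W = 60 + 47*(-24) = 60 - 1128 = -1068)
h = -1068
w(-33, -4)/h = (7 - 1*(-33))/(-1068) = (7 + 33)*(-1/1068) = 40*(-1/1068) = -10/267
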